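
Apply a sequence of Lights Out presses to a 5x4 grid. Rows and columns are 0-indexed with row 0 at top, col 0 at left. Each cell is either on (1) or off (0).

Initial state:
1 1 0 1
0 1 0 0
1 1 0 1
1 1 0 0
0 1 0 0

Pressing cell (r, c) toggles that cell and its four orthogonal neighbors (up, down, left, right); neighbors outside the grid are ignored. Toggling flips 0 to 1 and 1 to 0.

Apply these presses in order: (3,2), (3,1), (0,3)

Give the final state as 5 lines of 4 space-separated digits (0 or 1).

After press 1 at (3,2):
1 1 0 1
0 1 0 0
1 1 1 1
1 0 1 1
0 1 1 0

After press 2 at (3,1):
1 1 0 1
0 1 0 0
1 0 1 1
0 1 0 1
0 0 1 0

After press 3 at (0,3):
1 1 1 0
0 1 0 1
1 0 1 1
0 1 0 1
0 0 1 0

Answer: 1 1 1 0
0 1 0 1
1 0 1 1
0 1 0 1
0 0 1 0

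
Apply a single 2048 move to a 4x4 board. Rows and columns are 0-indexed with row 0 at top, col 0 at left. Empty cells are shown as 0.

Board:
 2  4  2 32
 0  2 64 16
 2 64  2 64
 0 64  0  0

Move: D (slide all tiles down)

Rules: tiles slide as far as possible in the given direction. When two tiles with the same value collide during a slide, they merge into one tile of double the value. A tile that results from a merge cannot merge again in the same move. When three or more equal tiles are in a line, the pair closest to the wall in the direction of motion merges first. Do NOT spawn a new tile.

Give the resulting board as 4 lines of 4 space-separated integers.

Slide down:
col 0: [2, 0, 2, 0] -> [0, 0, 0, 4]
col 1: [4, 2, 64, 64] -> [0, 4, 2, 128]
col 2: [2, 64, 2, 0] -> [0, 2, 64, 2]
col 3: [32, 16, 64, 0] -> [0, 32, 16, 64]

Answer:   0   0   0   0
  0   4   2  32
  0   2  64  16
  4 128   2  64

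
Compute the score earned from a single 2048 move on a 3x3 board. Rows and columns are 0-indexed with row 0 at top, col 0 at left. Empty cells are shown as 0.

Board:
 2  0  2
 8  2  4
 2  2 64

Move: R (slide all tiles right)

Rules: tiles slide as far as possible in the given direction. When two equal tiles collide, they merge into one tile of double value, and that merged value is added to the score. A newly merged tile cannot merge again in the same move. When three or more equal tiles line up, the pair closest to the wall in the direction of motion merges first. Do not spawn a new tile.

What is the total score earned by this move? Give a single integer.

Answer: 8

Derivation:
Slide right:
row 0: [2, 0, 2] -> [0, 0, 4]  score +4 (running 4)
row 1: [8, 2, 4] -> [8, 2, 4]  score +0 (running 4)
row 2: [2, 2, 64] -> [0, 4, 64]  score +4 (running 8)
Board after move:
 0  0  4
 8  2  4
 0  4 64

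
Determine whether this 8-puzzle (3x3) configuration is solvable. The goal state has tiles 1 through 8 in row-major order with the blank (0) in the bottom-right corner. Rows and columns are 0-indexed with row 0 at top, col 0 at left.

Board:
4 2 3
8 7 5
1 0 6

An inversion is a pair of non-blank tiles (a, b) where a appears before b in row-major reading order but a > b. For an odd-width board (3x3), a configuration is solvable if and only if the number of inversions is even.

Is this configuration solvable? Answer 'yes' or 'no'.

Inversions (pairs i<j in row-major order where tile[i] > tile[j] > 0): 13
13 is odd, so the puzzle is not solvable.

Answer: no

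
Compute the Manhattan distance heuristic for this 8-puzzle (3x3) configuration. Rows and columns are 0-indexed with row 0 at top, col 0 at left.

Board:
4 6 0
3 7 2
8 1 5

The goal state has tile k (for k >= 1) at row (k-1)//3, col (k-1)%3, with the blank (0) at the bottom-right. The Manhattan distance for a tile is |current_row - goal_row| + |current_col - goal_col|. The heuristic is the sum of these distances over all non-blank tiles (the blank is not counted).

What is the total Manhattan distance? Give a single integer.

Answer: 16

Derivation:
Tile 4: at (0,0), goal (1,0), distance |0-1|+|0-0| = 1
Tile 6: at (0,1), goal (1,2), distance |0-1|+|1-2| = 2
Tile 3: at (1,0), goal (0,2), distance |1-0|+|0-2| = 3
Tile 7: at (1,1), goal (2,0), distance |1-2|+|1-0| = 2
Tile 2: at (1,2), goal (0,1), distance |1-0|+|2-1| = 2
Tile 8: at (2,0), goal (2,1), distance |2-2|+|0-1| = 1
Tile 1: at (2,1), goal (0,0), distance |2-0|+|1-0| = 3
Tile 5: at (2,2), goal (1,1), distance |2-1|+|2-1| = 2
Sum: 1 + 2 + 3 + 2 + 2 + 1 + 3 + 2 = 16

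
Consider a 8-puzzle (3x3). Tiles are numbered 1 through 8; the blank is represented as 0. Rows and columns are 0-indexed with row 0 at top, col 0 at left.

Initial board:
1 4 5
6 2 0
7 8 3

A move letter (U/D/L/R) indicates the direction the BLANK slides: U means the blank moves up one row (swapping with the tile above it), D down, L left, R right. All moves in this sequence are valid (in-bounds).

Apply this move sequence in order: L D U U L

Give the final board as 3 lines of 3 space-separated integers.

Answer: 0 1 5
6 4 2
7 8 3

Derivation:
After move 1 (L):
1 4 5
6 0 2
7 8 3

After move 2 (D):
1 4 5
6 8 2
7 0 3

After move 3 (U):
1 4 5
6 0 2
7 8 3

After move 4 (U):
1 0 5
6 4 2
7 8 3

After move 5 (L):
0 1 5
6 4 2
7 8 3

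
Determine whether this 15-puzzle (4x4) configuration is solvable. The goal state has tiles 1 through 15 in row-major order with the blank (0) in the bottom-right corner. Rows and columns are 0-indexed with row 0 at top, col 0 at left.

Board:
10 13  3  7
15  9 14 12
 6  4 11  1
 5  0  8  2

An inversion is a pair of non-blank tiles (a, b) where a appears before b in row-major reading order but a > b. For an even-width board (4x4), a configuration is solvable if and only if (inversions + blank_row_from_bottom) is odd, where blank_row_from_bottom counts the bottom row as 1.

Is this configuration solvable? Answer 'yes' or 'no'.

Inversions: 70
Blank is in row 3 (0-indexed from top), which is row 1 counting from the bottom (bottom = 1).
70 + 1 = 71, which is odd, so the puzzle is solvable.

Answer: yes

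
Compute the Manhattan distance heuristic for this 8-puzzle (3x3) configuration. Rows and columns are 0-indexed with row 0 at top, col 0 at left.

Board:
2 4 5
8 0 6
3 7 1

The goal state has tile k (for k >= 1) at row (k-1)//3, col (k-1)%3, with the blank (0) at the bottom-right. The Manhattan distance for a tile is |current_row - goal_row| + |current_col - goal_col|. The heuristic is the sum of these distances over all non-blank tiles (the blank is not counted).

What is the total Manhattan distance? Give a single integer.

Tile 2: (0,0)->(0,1) = 1
Tile 4: (0,1)->(1,0) = 2
Tile 5: (0,2)->(1,1) = 2
Tile 8: (1,0)->(2,1) = 2
Tile 6: (1,2)->(1,2) = 0
Tile 3: (2,0)->(0,2) = 4
Tile 7: (2,1)->(2,0) = 1
Tile 1: (2,2)->(0,0) = 4
Sum: 1 + 2 + 2 + 2 + 0 + 4 + 1 + 4 = 16

Answer: 16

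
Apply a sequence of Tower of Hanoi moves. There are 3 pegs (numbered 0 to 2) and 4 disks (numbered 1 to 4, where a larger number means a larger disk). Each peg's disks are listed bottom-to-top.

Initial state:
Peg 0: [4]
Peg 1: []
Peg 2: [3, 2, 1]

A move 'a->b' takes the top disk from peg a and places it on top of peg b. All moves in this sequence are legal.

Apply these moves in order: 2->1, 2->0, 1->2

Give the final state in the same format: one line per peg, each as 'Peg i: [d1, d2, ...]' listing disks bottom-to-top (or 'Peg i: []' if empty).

After move 1 (2->1):
Peg 0: [4]
Peg 1: [1]
Peg 2: [3, 2]

After move 2 (2->0):
Peg 0: [4, 2]
Peg 1: [1]
Peg 2: [3]

After move 3 (1->2):
Peg 0: [4, 2]
Peg 1: []
Peg 2: [3, 1]

Answer: Peg 0: [4, 2]
Peg 1: []
Peg 2: [3, 1]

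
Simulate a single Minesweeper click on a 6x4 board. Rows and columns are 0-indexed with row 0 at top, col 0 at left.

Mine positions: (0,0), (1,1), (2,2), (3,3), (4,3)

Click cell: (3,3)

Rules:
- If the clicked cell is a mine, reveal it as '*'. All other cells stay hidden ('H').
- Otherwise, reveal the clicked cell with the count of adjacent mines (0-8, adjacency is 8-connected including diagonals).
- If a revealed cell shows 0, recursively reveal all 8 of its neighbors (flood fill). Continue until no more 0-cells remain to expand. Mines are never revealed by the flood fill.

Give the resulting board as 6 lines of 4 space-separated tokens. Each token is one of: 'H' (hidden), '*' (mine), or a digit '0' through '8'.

H H H H
H H H H
H H H H
H H H *
H H H H
H H H H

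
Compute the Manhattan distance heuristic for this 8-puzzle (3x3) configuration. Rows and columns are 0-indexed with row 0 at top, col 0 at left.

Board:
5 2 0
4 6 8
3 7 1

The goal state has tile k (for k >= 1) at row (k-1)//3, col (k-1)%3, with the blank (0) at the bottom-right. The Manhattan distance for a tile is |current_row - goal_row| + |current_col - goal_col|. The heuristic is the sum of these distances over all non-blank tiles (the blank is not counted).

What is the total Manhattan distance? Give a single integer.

Answer: 14

Derivation:
Tile 5: at (0,0), goal (1,1), distance |0-1|+|0-1| = 2
Tile 2: at (0,1), goal (0,1), distance |0-0|+|1-1| = 0
Tile 4: at (1,0), goal (1,0), distance |1-1|+|0-0| = 0
Tile 6: at (1,1), goal (1,2), distance |1-1|+|1-2| = 1
Tile 8: at (1,2), goal (2,1), distance |1-2|+|2-1| = 2
Tile 3: at (2,0), goal (0,2), distance |2-0|+|0-2| = 4
Tile 7: at (2,1), goal (2,0), distance |2-2|+|1-0| = 1
Tile 1: at (2,2), goal (0,0), distance |2-0|+|2-0| = 4
Sum: 2 + 0 + 0 + 1 + 2 + 4 + 1 + 4 = 14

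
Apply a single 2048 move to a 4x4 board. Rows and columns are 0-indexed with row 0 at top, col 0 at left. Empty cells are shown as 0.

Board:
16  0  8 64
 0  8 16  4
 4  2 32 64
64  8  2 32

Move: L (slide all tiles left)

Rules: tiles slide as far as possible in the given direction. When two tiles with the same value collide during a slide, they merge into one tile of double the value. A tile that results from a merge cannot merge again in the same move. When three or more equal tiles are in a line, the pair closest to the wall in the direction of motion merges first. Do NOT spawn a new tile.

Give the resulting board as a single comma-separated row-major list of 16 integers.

Slide left:
row 0: [16, 0, 8, 64] -> [16, 8, 64, 0]
row 1: [0, 8, 16, 4] -> [8, 16, 4, 0]
row 2: [4, 2, 32, 64] -> [4, 2, 32, 64]
row 3: [64, 8, 2, 32] -> [64, 8, 2, 32]

Answer: 16, 8, 64, 0, 8, 16, 4, 0, 4, 2, 32, 64, 64, 8, 2, 32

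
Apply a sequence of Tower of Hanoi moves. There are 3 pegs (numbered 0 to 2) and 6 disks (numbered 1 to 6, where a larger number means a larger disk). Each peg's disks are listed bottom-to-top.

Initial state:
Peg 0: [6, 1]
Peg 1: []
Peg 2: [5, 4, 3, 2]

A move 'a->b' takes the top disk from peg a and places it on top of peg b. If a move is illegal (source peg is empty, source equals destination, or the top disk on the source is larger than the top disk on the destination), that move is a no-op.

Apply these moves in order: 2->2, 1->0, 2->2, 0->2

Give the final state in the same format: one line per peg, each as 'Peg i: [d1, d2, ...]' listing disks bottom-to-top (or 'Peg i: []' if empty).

After move 1 (2->2):
Peg 0: [6, 1]
Peg 1: []
Peg 2: [5, 4, 3, 2]

After move 2 (1->0):
Peg 0: [6, 1]
Peg 1: []
Peg 2: [5, 4, 3, 2]

After move 3 (2->2):
Peg 0: [6, 1]
Peg 1: []
Peg 2: [5, 4, 3, 2]

After move 4 (0->2):
Peg 0: [6]
Peg 1: []
Peg 2: [5, 4, 3, 2, 1]

Answer: Peg 0: [6]
Peg 1: []
Peg 2: [5, 4, 3, 2, 1]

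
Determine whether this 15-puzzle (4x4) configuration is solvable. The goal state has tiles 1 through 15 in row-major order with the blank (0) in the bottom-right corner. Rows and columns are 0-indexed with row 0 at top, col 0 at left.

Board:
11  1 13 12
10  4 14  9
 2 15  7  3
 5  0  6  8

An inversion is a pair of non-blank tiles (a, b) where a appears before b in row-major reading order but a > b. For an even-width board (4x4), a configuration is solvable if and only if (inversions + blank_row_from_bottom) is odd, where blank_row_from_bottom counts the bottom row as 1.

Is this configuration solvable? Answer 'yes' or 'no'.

Inversions: 60
Blank is in row 3 (0-indexed from top), which is row 1 counting from the bottom (bottom = 1).
60 + 1 = 61, which is odd, so the puzzle is solvable.

Answer: yes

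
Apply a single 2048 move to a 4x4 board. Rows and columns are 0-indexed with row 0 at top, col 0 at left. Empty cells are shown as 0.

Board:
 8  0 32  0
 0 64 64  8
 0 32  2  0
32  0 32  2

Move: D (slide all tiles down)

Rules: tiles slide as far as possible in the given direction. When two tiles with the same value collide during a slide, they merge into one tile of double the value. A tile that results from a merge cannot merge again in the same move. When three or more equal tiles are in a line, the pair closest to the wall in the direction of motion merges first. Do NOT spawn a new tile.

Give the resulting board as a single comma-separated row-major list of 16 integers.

Slide down:
col 0: [8, 0, 0, 32] -> [0, 0, 8, 32]
col 1: [0, 64, 32, 0] -> [0, 0, 64, 32]
col 2: [32, 64, 2, 32] -> [32, 64, 2, 32]
col 3: [0, 8, 0, 2] -> [0, 0, 8, 2]

Answer: 0, 0, 32, 0, 0, 0, 64, 0, 8, 64, 2, 8, 32, 32, 32, 2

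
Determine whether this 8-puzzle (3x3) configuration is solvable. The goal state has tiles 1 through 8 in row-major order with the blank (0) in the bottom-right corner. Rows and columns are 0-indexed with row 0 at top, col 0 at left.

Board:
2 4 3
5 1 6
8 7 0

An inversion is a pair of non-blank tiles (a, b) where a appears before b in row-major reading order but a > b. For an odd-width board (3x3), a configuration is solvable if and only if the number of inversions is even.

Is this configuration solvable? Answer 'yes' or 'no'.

Answer: yes

Derivation:
Inversions (pairs i<j in row-major order where tile[i] > tile[j] > 0): 6
6 is even, so the puzzle is solvable.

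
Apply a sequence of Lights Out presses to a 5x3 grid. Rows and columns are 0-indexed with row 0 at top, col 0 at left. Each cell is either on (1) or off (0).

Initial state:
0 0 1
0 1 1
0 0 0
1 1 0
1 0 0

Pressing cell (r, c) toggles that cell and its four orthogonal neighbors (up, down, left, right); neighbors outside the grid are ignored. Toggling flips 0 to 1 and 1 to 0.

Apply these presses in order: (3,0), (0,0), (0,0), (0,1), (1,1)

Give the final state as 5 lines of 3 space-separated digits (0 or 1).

After press 1 at (3,0):
0 0 1
0 1 1
1 0 0
0 0 0
0 0 0

After press 2 at (0,0):
1 1 1
1 1 1
1 0 0
0 0 0
0 0 0

After press 3 at (0,0):
0 0 1
0 1 1
1 0 0
0 0 0
0 0 0

After press 4 at (0,1):
1 1 0
0 0 1
1 0 0
0 0 0
0 0 0

After press 5 at (1,1):
1 0 0
1 1 0
1 1 0
0 0 0
0 0 0

Answer: 1 0 0
1 1 0
1 1 0
0 0 0
0 0 0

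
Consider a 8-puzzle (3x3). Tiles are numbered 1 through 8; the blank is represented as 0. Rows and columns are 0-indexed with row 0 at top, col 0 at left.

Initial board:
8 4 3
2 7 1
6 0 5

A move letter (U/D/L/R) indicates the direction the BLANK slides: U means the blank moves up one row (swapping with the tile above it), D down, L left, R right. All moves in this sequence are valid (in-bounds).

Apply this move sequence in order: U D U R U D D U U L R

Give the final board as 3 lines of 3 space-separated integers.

Answer: 8 4 0
2 1 3
6 7 5

Derivation:
After move 1 (U):
8 4 3
2 0 1
6 7 5

After move 2 (D):
8 4 3
2 7 1
6 0 5

After move 3 (U):
8 4 3
2 0 1
6 7 5

After move 4 (R):
8 4 3
2 1 0
6 7 5

After move 5 (U):
8 4 0
2 1 3
6 7 5

After move 6 (D):
8 4 3
2 1 0
6 7 5

After move 7 (D):
8 4 3
2 1 5
6 7 0

After move 8 (U):
8 4 3
2 1 0
6 7 5

After move 9 (U):
8 4 0
2 1 3
6 7 5

After move 10 (L):
8 0 4
2 1 3
6 7 5

After move 11 (R):
8 4 0
2 1 3
6 7 5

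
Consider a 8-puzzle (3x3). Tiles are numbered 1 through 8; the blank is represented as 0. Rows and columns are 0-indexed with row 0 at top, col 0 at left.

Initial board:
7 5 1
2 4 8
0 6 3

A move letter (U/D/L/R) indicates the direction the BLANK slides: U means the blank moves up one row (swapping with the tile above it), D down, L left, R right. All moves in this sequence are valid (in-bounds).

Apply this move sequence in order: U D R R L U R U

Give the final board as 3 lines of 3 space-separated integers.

Answer: 7 5 0
2 8 1
6 4 3

Derivation:
After move 1 (U):
7 5 1
0 4 8
2 6 3

After move 2 (D):
7 5 1
2 4 8
0 6 3

After move 3 (R):
7 5 1
2 4 8
6 0 3

After move 4 (R):
7 5 1
2 4 8
6 3 0

After move 5 (L):
7 5 1
2 4 8
6 0 3

After move 6 (U):
7 5 1
2 0 8
6 4 3

After move 7 (R):
7 5 1
2 8 0
6 4 3

After move 8 (U):
7 5 0
2 8 1
6 4 3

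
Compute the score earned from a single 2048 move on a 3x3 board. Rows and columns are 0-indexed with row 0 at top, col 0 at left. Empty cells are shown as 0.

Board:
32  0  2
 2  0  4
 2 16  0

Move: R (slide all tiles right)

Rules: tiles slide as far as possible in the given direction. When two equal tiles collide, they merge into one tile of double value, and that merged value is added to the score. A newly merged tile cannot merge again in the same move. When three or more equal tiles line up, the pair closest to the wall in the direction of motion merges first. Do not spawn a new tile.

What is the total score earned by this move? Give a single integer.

Answer: 0

Derivation:
Slide right:
row 0: [32, 0, 2] -> [0, 32, 2]  score +0 (running 0)
row 1: [2, 0, 4] -> [0, 2, 4]  score +0 (running 0)
row 2: [2, 16, 0] -> [0, 2, 16]  score +0 (running 0)
Board after move:
 0 32  2
 0  2  4
 0  2 16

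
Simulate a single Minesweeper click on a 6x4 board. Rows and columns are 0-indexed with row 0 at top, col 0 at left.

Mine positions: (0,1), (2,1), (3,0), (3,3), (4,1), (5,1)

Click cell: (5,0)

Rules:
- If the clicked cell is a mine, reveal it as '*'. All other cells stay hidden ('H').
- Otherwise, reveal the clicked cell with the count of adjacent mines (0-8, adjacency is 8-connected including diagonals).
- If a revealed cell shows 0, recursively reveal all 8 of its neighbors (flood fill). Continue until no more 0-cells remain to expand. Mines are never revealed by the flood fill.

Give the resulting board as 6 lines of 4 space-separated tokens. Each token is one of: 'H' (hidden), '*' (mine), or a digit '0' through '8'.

H H H H
H H H H
H H H H
H H H H
H H H H
2 H H H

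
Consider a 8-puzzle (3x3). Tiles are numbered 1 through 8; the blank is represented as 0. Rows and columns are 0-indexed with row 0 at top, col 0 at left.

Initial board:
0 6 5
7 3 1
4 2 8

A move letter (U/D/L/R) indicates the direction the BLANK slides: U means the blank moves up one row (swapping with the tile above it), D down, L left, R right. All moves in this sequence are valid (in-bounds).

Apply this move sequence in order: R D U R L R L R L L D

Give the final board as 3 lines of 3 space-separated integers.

Answer: 7 6 5
0 3 1
4 2 8

Derivation:
After move 1 (R):
6 0 5
7 3 1
4 2 8

After move 2 (D):
6 3 5
7 0 1
4 2 8

After move 3 (U):
6 0 5
7 3 1
4 2 8

After move 4 (R):
6 5 0
7 3 1
4 2 8

After move 5 (L):
6 0 5
7 3 1
4 2 8

After move 6 (R):
6 5 0
7 3 1
4 2 8

After move 7 (L):
6 0 5
7 3 1
4 2 8

After move 8 (R):
6 5 0
7 3 1
4 2 8

After move 9 (L):
6 0 5
7 3 1
4 2 8

After move 10 (L):
0 6 5
7 3 1
4 2 8

After move 11 (D):
7 6 5
0 3 1
4 2 8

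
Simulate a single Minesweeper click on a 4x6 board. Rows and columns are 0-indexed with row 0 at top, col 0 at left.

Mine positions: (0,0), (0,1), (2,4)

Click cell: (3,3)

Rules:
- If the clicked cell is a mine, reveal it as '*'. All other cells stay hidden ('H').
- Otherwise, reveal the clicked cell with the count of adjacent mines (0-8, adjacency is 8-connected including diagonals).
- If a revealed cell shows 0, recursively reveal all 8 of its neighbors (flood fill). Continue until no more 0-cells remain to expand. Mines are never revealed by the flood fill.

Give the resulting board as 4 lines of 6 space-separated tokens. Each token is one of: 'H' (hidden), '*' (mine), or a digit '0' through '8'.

H H H H H H
H H H H H H
H H H H H H
H H H 1 H H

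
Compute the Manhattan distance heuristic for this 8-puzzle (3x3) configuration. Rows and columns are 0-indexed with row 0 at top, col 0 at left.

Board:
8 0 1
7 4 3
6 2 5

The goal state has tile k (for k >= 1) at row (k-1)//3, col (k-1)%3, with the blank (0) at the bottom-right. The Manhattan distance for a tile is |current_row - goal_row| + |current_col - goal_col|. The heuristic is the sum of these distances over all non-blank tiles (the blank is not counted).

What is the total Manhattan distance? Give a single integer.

Answer: 15

Derivation:
Tile 8: at (0,0), goal (2,1), distance |0-2|+|0-1| = 3
Tile 1: at (0,2), goal (0,0), distance |0-0|+|2-0| = 2
Tile 7: at (1,0), goal (2,0), distance |1-2|+|0-0| = 1
Tile 4: at (1,1), goal (1,0), distance |1-1|+|1-0| = 1
Tile 3: at (1,2), goal (0,2), distance |1-0|+|2-2| = 1
Tile 6: at (2,0), goal (1,2), distance |2-1|+|0-2| = 3
Tile 2: at (2,1), goal (0,1), distance |2-0|+|1-1| = 2
Tile 5: at (2,2), goal (1,1), distance |2-1|+|2-1| = 2
Sum: 3 + 2 + 1 + 1 + 1 + 3 + 2 + 2 = 15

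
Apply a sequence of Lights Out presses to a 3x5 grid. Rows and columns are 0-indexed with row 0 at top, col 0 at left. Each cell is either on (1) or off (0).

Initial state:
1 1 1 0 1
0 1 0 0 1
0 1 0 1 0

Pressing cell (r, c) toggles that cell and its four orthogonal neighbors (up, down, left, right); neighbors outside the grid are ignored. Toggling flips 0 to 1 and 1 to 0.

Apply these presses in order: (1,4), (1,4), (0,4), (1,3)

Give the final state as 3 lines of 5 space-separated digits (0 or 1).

After press 1 at (1,4):
1 1 1 0 0
0 1 0 1 0
0 1 0 1 1

After press 2 at (1,4):
1 1 1 0 1
0 1 0 0 1
0 1 0 1 0

After press 3 at (0,4):
1 1 1 1 0
0 1 0 0 0
0 1 0 1 0

After press 4 at (1,3):
1 1 1 0 0
0 1 1 1 1
0 1 0 0 0

Answer: 1 1 1 0 0
0 1 1 1 1
0 1 0 0 0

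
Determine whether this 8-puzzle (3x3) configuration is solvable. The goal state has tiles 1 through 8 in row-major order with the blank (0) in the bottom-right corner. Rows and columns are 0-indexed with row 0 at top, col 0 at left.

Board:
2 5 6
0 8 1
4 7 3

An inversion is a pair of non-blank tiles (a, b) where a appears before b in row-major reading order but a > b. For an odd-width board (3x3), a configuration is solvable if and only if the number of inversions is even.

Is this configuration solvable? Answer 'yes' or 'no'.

Inversions (pairs i<j in row-major order where tile[i] > tile[j] > 0): 13
13 is odd, so the puzzle is not solvable.

Answer: no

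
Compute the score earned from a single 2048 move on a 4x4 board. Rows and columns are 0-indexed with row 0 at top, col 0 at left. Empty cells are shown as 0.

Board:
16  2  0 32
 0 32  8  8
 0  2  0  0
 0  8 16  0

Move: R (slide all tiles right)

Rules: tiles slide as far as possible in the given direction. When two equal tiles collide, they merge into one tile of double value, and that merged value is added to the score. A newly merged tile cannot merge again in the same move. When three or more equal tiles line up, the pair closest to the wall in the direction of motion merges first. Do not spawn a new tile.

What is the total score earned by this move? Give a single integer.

Slide right:
row 0: [16, 2, 0, 32] -> [0, 16, 2, 32]  score +0 (running 0)
row 1: [0, 32, 8, 8] -> [0, 0, 32, 16]  score +16 (running 16)
row 2: [0, 2, 0, 0] -> [0, 0, 0, 2]  score +0 (running 16)
row 3: [0, 8, 16, 0] -> [0, 0, 8, 16]  score +0 (running 16)
Board after move:
 0 16  2 32
 0  0 32 16
 0  0  0  2
 0  0  8 16

Answer: 16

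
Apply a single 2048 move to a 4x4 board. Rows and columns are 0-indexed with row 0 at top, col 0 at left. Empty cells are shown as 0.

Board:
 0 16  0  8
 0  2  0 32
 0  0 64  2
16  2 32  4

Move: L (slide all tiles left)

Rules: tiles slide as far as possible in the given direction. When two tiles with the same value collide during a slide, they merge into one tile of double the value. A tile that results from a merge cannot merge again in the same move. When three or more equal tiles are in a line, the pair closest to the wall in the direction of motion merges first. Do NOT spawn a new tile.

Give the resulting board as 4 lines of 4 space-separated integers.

Slide left:
row 0: [0, 16, 0, 8] -> [16, 8, 0, 0]
row 1: [0, 2, 0, 32] -> [2, 32, 0, 0]
row 2: [0, 0, 64, 2] -> [64, 2, 0, 0]
row 3: [16, 2, 32, 4] -> [16, 2, 32, 4]

Answer: 16  8  0  0
 2 32  0  0
64  2  0  0
16  2 32  4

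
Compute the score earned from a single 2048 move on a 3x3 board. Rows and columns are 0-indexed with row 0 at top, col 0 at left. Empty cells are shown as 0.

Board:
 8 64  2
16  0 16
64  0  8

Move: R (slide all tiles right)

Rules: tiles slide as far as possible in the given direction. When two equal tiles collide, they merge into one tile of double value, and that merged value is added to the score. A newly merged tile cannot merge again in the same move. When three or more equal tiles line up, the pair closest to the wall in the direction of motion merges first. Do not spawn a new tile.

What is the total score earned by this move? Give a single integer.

Answer: 32

Derivation:
Slide right:
row 0: [8, 64, 2] -> [8, 64, 2]  score +0 (running 0)
row 1: [16, 0, 16] -> [0, 0, 32]  score +32 (running 32)
row 2: [64, 0, 8] -> [0, 64, 8]  score +0 (running 32)
Board after move:
 8 64  2
 0  0 32
 0 64  8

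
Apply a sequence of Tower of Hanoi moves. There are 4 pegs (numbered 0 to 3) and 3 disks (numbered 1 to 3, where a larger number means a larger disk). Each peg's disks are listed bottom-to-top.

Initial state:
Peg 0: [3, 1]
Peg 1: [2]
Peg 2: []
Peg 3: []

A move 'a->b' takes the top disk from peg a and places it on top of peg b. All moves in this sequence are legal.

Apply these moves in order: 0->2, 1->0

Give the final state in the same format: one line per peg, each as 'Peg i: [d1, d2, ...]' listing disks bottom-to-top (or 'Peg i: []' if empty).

After move 1 (0->2):
Peg 0: [3]
Peg 1: [2]
Peg 2: [1]
Peg 3: []

After move 2 (1->0):
Peg 0: [3, 2]
Peg 1: []
Peg 2: [1]
Peg 3: []

Answer: Peg 0: [3, 2]
Peg 1: []
Peg 2: [1]
Peg 3: []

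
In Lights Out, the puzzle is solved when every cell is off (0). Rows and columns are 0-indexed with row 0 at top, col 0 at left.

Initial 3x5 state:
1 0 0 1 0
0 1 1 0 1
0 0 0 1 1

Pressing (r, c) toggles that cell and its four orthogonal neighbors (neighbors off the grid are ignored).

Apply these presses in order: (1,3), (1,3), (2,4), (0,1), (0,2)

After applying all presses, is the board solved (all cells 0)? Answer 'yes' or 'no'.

Answer: yes

Derivation:
After press 1 at (1,3):
1 0 0 0 0
0 1 0 1 0
0 0 0 0 1

After press 2 at (1,3):
1 0 0 1 0
0 1 1 0 1
0 0 0 1 1

After press 3 at (2,4):
1 0 0 1 0
0 1 1 0 0
0 0 0 0 0

After press 4 at (0,1):
0 1 1 1 0
0 0 1 0 0
0 0 0 0 0

After press 5 at (0,2):
0 0 0 0 0
0 0 0 0 0
0 0 0 0 0

Lights still on: 0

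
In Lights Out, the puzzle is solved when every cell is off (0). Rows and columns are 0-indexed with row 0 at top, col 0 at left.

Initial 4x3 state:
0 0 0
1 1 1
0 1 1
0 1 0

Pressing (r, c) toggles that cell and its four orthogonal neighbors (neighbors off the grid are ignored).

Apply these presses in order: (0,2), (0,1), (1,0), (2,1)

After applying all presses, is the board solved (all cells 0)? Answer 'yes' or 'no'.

Answer: yes

Derivation:
After press 1 at (0,2):
0 1 1
1 1 0
0 1 1
0 1 0

After press 2 at (0,1):
1 0 0
1 0 0
0 1 1
0 1 0

After press 3 at (1,0):
0 0 0
0 1 0
1 1 1
0 1 0

After press 4 at (2,1):
0 0 0
0 0 0
0 0 0
0 0 0

Lights still on: 0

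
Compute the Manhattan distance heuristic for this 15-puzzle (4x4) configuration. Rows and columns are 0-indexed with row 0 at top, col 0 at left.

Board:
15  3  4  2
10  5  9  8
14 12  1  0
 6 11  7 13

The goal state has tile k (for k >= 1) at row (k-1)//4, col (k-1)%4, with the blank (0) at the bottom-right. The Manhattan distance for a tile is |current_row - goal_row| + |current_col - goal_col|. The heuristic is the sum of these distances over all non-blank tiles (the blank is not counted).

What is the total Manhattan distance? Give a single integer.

Tile 15: at (0,0), goal (3,2), distance |0-3|+|0-2| = 5
Tile 3: at (0,1), goal (0,2), distance |0-0|+|1-2| = 1
Tile 4: at (0,2), goal (0,3), distance |0-0|+|2-3| = 1
Tile 2: at (0,3), goal (0,1), distance |0-0|+|3-1| = 2
Tile 10: at (1,0), goal (2,1), distance |1-2|+|0-1| = 2
Tile 5: at (1,1), goal (1,0), distance |1-1|+|1-0| = 1
Tile 9: at (1,2), goal (2,0), distance |1-2|+|2-0| = 3
Tile 8: at (1,3), goal (1,3), distance |1-1|+|3-3| = 0
Tile 14: at (2,0), goal (3,1), distance |2-3|+|0-1| = 2
Tile 12: at (2,1), goal (2,3), distance |2-2|+|1-3| = 2
Tile 1: at (2,2), goal (0,0), distance |2-0|+|2-0| = 4
Tile 6: at (3,0), goal (1,1), distance |3-1|+|0-1| = 3
Tile 11: at (3,1), goal (2,2), distance |3-2|+|1-2| = 2
Tile 7: at (3,2), goal (1,2), distance |3-1|+|2-2| = 2
Tile 13: at (3,3), goal (3,0), distance |3-3|+|3-0| = 3
Sum: 5 + 1 + 1 + 2 + 2 + 1 + 3 + 0 + 2 + 2 + 4 + 3 + 2 + 2 + 3 = 33

Answer: 33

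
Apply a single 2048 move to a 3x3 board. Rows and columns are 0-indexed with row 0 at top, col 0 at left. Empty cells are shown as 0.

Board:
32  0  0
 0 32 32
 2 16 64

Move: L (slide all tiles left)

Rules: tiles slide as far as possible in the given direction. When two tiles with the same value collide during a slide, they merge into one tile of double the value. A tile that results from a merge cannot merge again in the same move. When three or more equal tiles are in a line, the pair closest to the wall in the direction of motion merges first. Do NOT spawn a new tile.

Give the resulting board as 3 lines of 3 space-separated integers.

Answer: 32  0  0
64  0  0
 2 16 64

Derivation:
Slide left:
row 0: [32, 0, 0] -> [32, 0, 0]
row 1: [0, 32, 32] -> [64, 0, 0]
row 2: [2, 16, 64] -> [2, 16, 64]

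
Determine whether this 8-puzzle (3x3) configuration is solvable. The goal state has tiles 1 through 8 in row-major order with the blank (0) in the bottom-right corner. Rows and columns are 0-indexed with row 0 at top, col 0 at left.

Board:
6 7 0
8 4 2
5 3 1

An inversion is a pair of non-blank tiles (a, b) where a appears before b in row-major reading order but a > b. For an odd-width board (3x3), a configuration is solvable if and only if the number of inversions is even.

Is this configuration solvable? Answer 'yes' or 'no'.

Inversions (pairs i<j in row-major order where tile[i] > tile[j] > 0): 22
22 is even, so the puzzle is solvable.

Answer: yes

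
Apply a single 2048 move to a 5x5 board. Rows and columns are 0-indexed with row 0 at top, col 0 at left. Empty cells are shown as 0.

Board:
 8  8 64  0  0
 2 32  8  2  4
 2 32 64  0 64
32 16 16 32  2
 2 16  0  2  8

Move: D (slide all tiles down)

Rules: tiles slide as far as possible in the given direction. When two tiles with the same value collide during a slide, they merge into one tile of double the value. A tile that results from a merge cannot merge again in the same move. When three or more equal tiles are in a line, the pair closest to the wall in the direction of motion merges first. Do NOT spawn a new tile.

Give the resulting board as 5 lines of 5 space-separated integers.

Slide down:
col 0: [8, 2, 2, 32, 2] -> [0, 8, 4, 32, 2]
col 1: [8, 32, 32, 16, 16] -> [0, 0, 8, 64, 32]
col 2: [64, 8, 64, 16, 0] -> [0, 64, 8, 64, 16]
col 3: [0, 2, 0, 32, 2] -> [0, 0, 2, 32, 2]
col 4: [0, 4, 64, 2, 8] -> [0, 4, 64, 2, 8]

Answer:  0  0  0  0  0
 8  0 64  0  4
 4  8  8  2 64
32 64 64 32  2
 2 32 16  2  8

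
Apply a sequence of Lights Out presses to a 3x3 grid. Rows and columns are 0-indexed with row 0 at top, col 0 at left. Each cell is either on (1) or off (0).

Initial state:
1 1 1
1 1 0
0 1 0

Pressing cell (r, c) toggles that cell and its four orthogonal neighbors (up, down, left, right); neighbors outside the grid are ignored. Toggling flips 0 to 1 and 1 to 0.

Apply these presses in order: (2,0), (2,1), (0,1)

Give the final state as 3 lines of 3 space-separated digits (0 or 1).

Answer: 0 0 0
0 1 0
0 1 1

Derivation:
After press 1 at (2,0):
1 1 1
0 1 0
1 0 0

After press 2 at (2,1):
1 1 1
0 0 0
0 1 1

After press 3 at (0,1):
0 0 0
0 1 0
0 1 1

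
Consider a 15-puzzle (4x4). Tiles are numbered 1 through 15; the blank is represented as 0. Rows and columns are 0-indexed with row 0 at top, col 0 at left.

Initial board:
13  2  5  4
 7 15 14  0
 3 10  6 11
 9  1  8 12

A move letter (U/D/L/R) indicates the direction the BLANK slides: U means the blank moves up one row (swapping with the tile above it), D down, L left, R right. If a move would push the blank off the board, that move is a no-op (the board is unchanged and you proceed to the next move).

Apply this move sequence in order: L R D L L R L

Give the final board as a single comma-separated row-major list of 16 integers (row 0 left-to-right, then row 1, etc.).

Answer: 13, 2, 5, 4, 7, 15, 14, 11, 3, 0, 10, 6, 9, 1, 8, 12

Derivation:
After move 1 (L):
13  2  5  4
 7 15  0 14
 3 10  6 11
 9  1  8 12

After move 2 (R):
13  2  5  4
 7 15 14  0
 3 10  6 11
 9  1  8 12

After move 3 (D):
13  2  5  4
 7 15 14 11
 3 10  6  0
 9  1  8 12

After move 4 (L):
13  2  5  4
 7 15 14 11
 3 10  0  6
 9  1  8 12

After move 5 (L):
13  2  5  4
 7 15 14 11
 3  0 10  6
 9  1  8 12

After move 6 (R):
13  2  5  4
 7 15 14 11
 3 10  0  6
 9  1  8 12

After move 7 (L):
13  2  5  4
 7 15 14 11
 3  0 10  6
 9  1  8 12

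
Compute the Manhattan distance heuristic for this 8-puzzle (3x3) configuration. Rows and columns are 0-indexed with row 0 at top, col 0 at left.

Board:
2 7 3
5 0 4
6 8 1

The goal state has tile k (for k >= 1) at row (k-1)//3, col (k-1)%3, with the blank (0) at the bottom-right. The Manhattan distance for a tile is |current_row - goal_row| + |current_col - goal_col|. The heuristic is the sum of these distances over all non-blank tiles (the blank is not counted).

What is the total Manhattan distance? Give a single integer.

Tile 2: at (0,0), goal (0,1), distance |0-0|+|0-1| = 1
Tile 7: at (0,1), goal (2,0), distance |0-2|+|1-0| = 3
Tile 3: at (0,2), goal (0,2), distance |0-0|+|2-2| = 0
Tile 5: at (1,0), goal (1,1), distance |1-1|+|0-1| = 1
Tile 4: at (1,2), goal (1,0), distance |1-1|+|2-0| = 2
Tile 6: at (2,0), goal (1,2), distance |2-1|+|0-2| = 3
Tile 8: at (2,1), goal (2,1), distance |2-2|+|1-1| = 0
Tile 1: at (2,2), goal (0,0), distance |2-0|+|2-0| = 4
Sum: 1 + 3 + 0 + 1 + 2 + 3 + 0 + 4 = 14

Answer: 14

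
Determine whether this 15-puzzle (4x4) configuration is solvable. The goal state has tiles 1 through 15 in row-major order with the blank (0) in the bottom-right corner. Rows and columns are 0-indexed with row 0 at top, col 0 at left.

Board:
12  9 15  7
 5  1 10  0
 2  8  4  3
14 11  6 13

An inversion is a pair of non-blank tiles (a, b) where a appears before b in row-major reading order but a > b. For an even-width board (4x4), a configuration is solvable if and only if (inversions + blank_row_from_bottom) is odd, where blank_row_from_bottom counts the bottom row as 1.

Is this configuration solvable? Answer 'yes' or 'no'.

Answer: yes

Derivation:
Inversions: 54
Blank is in row 1 (0-indexed from top), which is row 3 counting from the bottom (bottom = 1).
54 + 3 = 57, which is odd, so the puzzle is solvable.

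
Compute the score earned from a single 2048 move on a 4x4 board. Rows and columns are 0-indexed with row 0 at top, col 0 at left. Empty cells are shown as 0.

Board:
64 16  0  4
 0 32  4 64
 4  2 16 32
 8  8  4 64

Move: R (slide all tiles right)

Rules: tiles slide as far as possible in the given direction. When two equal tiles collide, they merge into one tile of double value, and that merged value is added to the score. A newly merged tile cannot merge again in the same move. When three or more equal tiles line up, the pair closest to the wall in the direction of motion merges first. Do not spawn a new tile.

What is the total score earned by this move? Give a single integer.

Slide right:
row 0: [64, 16, 0, 4] -> [0, 64, 16, 4]  score +0 (running 0)
row 1: [0, 32, 4, 64] -> [0, 32, 4, 64]  score +0 (running 0)
row 2: [4, 2, 16, 32] -> [4, 2, 16, 32]  score +0 (running 0)
row 3: [8, 8, 4, 64] -> [0, 16, 4, 64]  score +16 (running 16)
Board after move:
 0 64 16  4
 0 32  4 64
 4  2 16 32
 0 16  4 64

Answer: 16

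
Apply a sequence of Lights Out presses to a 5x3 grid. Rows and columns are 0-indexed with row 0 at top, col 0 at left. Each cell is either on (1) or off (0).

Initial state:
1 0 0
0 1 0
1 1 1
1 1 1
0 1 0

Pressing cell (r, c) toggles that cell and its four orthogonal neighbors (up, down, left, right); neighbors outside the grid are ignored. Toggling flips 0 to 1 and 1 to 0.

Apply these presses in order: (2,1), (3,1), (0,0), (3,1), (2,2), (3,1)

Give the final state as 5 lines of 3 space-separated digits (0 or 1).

After press 1 at (2,1):
1 0 0
0 0 0
0 0 0
1 0 1
0 1 0

After press 2 at (3,1):
1 0 0
0 0 0
0 1 0
0 1 0
0 0 0

After press 3 at (0,0):
0 1 0
1 0 0
0 1 0
0 1 0
0 0 0

After press 4 at (3,1):
0 1 0
1 0 0
0 0 0
1 0 1
0 1 0

After press 5 at (2,2):
0 1 0
1 0 1
0 1 1
1 0 0
0 1 0

After press 6 at (3,1):
0 1 0
1 0 1
0 0 1
0 1 1
0 0 0

Answer: 0 1 0
1 0 1
0 0 1
0 1 1
0 0 0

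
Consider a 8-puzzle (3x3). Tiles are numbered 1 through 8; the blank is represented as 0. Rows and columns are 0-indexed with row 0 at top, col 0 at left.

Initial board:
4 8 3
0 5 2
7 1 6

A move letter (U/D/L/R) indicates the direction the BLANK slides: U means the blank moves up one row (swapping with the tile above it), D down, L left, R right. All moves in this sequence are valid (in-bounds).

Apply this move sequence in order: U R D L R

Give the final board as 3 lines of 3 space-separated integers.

After move 1 (U):
0 8 3
4 5 2
7 1 6

After move 2 (R):
8 0 3
4 5 2
7 1 6

After move 3 (D):
8 5 3
4 0 2
7 1 6

After move 4 (L):
8 5 3
0 4 2
7 1 6

After move 5 (R):
8 5 3
4 0 2
7 1 6

Answer: 8 5 3
4 0 2
7 1 6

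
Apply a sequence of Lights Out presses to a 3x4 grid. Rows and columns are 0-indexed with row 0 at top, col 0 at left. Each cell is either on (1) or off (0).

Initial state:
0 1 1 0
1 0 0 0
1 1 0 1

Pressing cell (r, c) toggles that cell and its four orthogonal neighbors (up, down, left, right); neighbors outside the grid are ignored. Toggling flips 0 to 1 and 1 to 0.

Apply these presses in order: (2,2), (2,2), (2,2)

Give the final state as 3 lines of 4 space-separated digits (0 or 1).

Answer: 0 1 1 0
1 0 1 0
1 0 1 0

Derivation:
After press 1 at (2,2):
0 1 1 0
1 0 1 0
1 0 1 0

After press 2 at (2,2):
0 1 1 0
1 0 0 0
1 1 0 1

After press 3 at (2,2):
0 1 1 0
1 0 1 0
1 0 1 0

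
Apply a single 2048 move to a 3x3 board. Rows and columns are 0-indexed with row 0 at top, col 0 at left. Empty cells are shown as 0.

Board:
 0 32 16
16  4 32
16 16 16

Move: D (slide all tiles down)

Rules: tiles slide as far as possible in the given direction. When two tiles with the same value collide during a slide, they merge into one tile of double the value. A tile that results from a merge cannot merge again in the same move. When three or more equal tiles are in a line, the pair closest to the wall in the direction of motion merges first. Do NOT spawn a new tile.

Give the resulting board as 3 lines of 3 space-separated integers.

Answer:  0 32 16
 0  4 32
32 16 16

Derivation:
Slide down:
col 0: [0, 16, 16] -> [0, 0, 32]
col 1: [32, 4, 16] -> [32, 4, 16]
col 2: [16, 32, 16] -> [16, 32, 16]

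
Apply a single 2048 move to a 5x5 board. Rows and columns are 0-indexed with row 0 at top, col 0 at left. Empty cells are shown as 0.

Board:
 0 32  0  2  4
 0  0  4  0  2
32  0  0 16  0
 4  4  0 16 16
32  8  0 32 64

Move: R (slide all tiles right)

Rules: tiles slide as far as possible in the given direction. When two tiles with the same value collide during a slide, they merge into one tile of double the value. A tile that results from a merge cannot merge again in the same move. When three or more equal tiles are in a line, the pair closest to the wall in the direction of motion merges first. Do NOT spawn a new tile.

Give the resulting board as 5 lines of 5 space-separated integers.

Answer:  0  0 32  2  4
 0  0  0  4  2
 0  0  0 32 16
 0  0  0  8 32
 0 32  8 32 64

Derivation:
Slide right:
row 0: [0, 32, 0, 2, 4] -> [0, 0, 32, 2, 4]
row 1: [0, 0, 4, 0, 2] -> [0, 0, 0, 4, 2]
row 2: [32, 0, 0, 16, 0] -> [0, 0, 0, 32, 16]
row 3: [4, 4, 0, 16, 16] -> [0, 0, 0, 8, 32]
row 4: [32, 8, 0, 32, 64] -> [0, 32, 8, 32, 64]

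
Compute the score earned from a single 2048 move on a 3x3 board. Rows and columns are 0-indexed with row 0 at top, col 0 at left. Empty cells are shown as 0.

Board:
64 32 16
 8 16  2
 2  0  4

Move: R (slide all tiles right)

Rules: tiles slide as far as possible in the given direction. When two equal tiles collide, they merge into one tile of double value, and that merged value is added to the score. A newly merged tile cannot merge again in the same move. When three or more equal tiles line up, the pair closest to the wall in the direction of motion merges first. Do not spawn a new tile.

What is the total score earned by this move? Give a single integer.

Answer: 0

Derivation:
Slide right:
row 0: [64, 32, 16] -> [64, 32, 16]  score +0 (running 0)
row 1: [8, 16, 2] -> [8, 16, 2]  score +0 (running 0)
row 2: [2, 0, 4] -> [0, 2, 4]  score +0 (running 0)
Board after move:
64 32 16
 8 16  2
 0  2  4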